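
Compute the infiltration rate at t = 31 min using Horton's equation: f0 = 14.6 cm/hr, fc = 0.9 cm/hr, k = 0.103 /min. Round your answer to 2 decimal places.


Step 1: f = fc + (f0 - fc) * exp(-k * t)
Step 2: exp(-0.103 * 31) = 0.041049
Step 3: f = 0.9 + (14.6 - 0.9) * 0.041049
Step 4: f = 0.9 + 13.7 * 0.041049
Step 5: f = 1.46 cm/hr

1.46


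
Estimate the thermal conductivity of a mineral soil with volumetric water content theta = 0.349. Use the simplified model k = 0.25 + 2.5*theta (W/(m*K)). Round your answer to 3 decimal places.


Step 1: k = 0.25 + 2.5 * theta
Step 2: k = 0.25 + 2.5 * 0.349
Step 3: k = 0.25 + 0.873
Step 4: k = 1.123 W/(m*K)

1.123


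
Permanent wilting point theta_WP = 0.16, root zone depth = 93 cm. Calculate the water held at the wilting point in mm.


Step 1: Water (mm) = theta_WP * depth * 10
Step 2: Water = 0.16 * 93 * 10
Step 3: Water = 148.8 mm

148.8


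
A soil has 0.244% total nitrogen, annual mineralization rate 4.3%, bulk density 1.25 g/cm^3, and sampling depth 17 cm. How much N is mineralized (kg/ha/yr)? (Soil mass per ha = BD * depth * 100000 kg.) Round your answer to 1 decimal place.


Step 1: Soil mass per ha = BD * depth * 100000 = 1.25 * 17 * 100000 = 2125000 kg
Step 2: Total N pool = soil mass * N%/100 = 2125000 * 0.244/100 = 5185.0 kg/ha
Step 3: N mineralized = N pool * rate%/100 = 5185.0 * 4.3/100 = 223.0 kg/ha/yr

223.0


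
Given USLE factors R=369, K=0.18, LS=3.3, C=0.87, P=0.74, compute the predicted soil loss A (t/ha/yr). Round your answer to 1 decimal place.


Step 1: A = R * K * LS * C * P
Step 2: R * K = 369 * 0.18 = 66.42
Step 3: (R*K) * LS = 66.42 * 3.3 = 219.186
Step 4: * C * P = 219.186 * 0.87 * 0.74 = 141.1
Step 5: A = 141.1 t/(ha*yr)

141.1


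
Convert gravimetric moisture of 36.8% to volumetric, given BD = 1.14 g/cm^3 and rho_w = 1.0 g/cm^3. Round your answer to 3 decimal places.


Step 1: theta = (w / 100) * BD / rho_w
Step 2: theta = (36.8 / 100) * 1.14 / 1.0
Step 3: theta = 0.368 * 1.14
Step 4: theta = 0.42

0.42


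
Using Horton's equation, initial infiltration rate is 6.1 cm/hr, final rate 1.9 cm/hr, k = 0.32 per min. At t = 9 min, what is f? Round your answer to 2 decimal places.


Step 1: f = fc + (f0 - fc) * exp(-k * t)
Step 2: exp(-0.32 * 9) = 0.056135
Step 3: f = 1.9 + (6.1 - 1.9) * 0.056135
Step 4: f = 1.9 + 4.2 * 0.056135
Step 5: f = 2.14 cm/hr

2.14


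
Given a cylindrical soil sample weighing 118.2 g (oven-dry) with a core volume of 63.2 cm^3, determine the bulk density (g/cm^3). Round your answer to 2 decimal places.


Step 1: Identify the formula: BD = dry mass / volume
Step 2: Substitute values: BD = 118.2 / 63.2
Step 3: BD = 1.87 g/cm^3

1.87


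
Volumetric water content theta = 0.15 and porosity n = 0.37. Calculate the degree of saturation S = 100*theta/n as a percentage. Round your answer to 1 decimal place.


Step 1: S = 100 * theta_v / n
Step 2: S = 100 * 0.15 / 0.37
Step 3: S = 40.5%

40.5


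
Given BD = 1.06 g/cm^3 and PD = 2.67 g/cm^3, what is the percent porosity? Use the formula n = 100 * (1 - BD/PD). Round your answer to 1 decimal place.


Step 1: Formula: n = 100 * (1 - BD / PD)
Step 2: n = 100 * (1 - 1.06 / 2.67)
Step 3: n = 100 * (1 - 0.397)
Step 4: n = 60.3%

60.3


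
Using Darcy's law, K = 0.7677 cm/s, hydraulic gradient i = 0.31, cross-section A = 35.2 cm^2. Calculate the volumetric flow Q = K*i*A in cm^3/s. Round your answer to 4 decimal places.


Step 1: Apply Darcy's law: Q = K * i * A
Step 2: Q = 0.7677 * 0.31 * 35.2
Step 3: Q = 8.3771 cm^3/s

8.3771


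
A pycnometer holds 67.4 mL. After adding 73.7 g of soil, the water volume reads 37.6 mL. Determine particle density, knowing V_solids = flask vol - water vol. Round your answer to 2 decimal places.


Step 1: Volume of solids = flask volume - water volume with soil
Step 2: V_solids = 67.4 - 37.6 = 29.8 mL
Step 3: Particle density = mass / V_solids = 73.7 / 29.8 = 2.47 g/cm^3

2.47


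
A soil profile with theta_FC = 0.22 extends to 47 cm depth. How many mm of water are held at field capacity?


Step 1: Water (mm) = theta_FC * depth (cm) * 10
Step 2: Water = 0.22 * 47 * 10
Step 3: Water = 103.4 mm

103.4


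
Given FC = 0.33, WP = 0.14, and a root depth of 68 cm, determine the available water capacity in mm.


Step 1: Available water = (FC - WP) * depth * 10
Step 2: AW = (0.33 - 0.14) * 68 * 10
Step 3: AW = 0.19 * 68 * 10
Step 4: AW = 129.2 mm

129.2


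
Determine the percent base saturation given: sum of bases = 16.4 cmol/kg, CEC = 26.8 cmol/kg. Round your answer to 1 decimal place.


Step 1: BS = 100 * (sum of bases) / CEC
Step 2: BS = 100 * 16.4 / 26.8
Step 3: BS = 61.2%

61.2


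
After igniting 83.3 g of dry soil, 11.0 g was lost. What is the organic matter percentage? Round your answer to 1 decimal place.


Step 1: OM% = 100 * LOI / sample mass
Step 2: OM = 100 * 11.0 / 83.3
Step 3: OM = 13.2%

13.2


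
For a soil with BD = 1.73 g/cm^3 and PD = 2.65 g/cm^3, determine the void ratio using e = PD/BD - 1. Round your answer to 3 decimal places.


Step 1: e = PD / BD - 1
Step 2: e = 2.65 / 1.73 - 1
Step 3: e = 1.53179 - 1
Step 4: e = 0.532

0.532


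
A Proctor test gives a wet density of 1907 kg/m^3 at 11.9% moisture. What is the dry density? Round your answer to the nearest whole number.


Step 1: Dry density = wet density / (1 + w/100)
Step 2: Dry density = 1907 / (1 + 11.9/100)
Step 3: Dry density = 1907 / 1.119
Step 4: Dry density = 1704 kg/m^3

1704


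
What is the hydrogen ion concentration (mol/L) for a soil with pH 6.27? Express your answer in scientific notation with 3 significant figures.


Step 1: [H+] = 10^(-pH)
Step 2: [H+] = 10^(-6.27)
Step 3: [H+] = 5.37e-07 mol/L

5.37e-07


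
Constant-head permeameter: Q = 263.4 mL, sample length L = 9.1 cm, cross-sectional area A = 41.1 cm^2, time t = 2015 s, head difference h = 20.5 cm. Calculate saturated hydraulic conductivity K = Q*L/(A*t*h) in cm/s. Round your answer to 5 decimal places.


Step 1: K = Q * L / (A * t * h)
Step 2: Numerator = 263.4 * 9.1 = 2396.94
Step 3: Denominator = 41.1 * 2015 * 20.5 = 1697738.25
Step 4: K = 2396.94 / 1697738.25 = 0.00141 cm/s

0.00141


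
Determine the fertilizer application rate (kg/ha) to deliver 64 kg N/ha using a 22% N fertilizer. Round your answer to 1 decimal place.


Step 1: Fertilizer rate = target N / (N content / 100)
Step 2: Rate = 64 / (22 / 100)
Step 3: Rate = 64 / 0.22
Step 4: Rate = 290.9 kg/ha

290.9


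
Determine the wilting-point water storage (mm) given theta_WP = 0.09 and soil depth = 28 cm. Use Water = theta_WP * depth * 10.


Step 1: Water (mm) = theta_WP * depth * 10
Step 2: Water = 0.09 * 28 * 10
Step 3: Water = 25.2 mm

25.2


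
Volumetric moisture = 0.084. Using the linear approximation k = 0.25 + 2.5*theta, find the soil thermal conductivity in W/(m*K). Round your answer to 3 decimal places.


Step 1: k = 0.25 + 2.5 * theta
Step 2: k = 0.25 + 2.5 * 0.084
Step 3: k = 0.25 + 0.21
Step 4: k = 0.46 W/(m*K)

0.46


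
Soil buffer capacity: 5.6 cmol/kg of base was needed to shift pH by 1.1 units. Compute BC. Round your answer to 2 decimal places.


Step 1: BC = change in base / change in pH
Step 2: BC = 5.6 / 1.1
Step 3: BC = 5.09 cmol/(kg*pH unit)

5.09


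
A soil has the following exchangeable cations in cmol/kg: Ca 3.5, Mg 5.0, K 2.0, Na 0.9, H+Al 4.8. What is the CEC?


Step 1: CEC = Ca + Mg + K + Na + (H+Al)
Step 2: CEC = 3.5 + 5.0 + 2.0 + 0.9 + 4.8
Step 3: CEC = 16.2 cmol/kg

16.2


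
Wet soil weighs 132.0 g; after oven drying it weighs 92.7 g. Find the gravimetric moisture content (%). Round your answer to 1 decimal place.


Step 1: Water mass = wet - dry = 132.0 - 92.7 = 39.3 g
Step 2: w = 100 * water mass / dry mass
Step 3: w = 100 * 39.3 / 92.7 = 42.4%

42.4


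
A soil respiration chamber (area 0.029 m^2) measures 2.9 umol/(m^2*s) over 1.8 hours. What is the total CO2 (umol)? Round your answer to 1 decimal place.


Step 1: Convert time to seconds: 1.8 hr * 3600 = 6480.0 s
Step 2: Total = flux * area * time_s
Step 3: Total = 2.9 * 0.029 * 6480.0
Step 4: Total = 545.0 umol

545.0


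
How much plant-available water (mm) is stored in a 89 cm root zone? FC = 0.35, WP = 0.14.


Step 1: Available water = (FC - WP) * depth * 10
Step 2: AW = (0.35 - 0.14) * 89 * 10
Step 3: AW = 0.21 * 89 * 10
Step 4: AW = 186.9 mm

186.9


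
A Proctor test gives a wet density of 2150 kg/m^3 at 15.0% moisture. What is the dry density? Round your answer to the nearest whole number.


Step 1: Dry density = wet density / (1 + w/100)
Step 2: Dry density = 2150 / (1 + 15.0/100)
Step 3: Dry density = 2150 / 1.15
Step 4: Dry density = 1870 kg/m^3

1870


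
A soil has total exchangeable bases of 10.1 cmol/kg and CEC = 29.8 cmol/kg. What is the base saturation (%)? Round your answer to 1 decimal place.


Step 1: BS = 100 * (sum of bases) / CEC
Step 2: BS = 100 * 10.1 / 29.8
Step 3: BS = 33.9%

33.9


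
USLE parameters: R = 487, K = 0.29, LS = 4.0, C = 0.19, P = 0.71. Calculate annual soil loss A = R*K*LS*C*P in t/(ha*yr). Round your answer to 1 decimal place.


Step 1: A = R * K * LS * C * P
Step 2: R * K = 487 * 0.29 = 141.23
Step 3: (R*K) * LS = 141.23 * 4.0 = 564.92
Step 4: * C * P = 564.92 * 0.19 * 0.71 = 76.2
Step 5: A = 76.2 t/(ha*yr)

76.2


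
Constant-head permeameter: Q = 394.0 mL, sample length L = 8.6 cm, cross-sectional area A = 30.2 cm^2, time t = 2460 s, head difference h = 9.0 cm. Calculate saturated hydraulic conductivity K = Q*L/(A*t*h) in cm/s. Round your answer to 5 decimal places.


Step 1: K = Q * L / (A * t * h)
Step 2: Numerator = 394.0 * 8.6 = 3388.4
Step 3: Denominator = 30.2 * 2460 * 9.0 = 668628.0
Step 4: K = 3388.4 / 668628.0 = 0.00507 cm/s

0.00507


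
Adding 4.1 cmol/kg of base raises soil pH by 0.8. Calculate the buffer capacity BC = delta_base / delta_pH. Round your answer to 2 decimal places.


Step 1: BC = change in base / change in pH
Step 2: BC = 4.1 / 0.8
Step 3: BC = 5.13 cmol/(kg*pH unit)

5.13


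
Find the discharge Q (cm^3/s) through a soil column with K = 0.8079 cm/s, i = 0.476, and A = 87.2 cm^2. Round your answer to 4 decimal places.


Step 1: Apply Darcy's law: Q = K * i * A
Step 2: Q = 0.8079 * 0.476 * 87.2
Step 3: Q = 33.5337 cm^3/s

33.5337


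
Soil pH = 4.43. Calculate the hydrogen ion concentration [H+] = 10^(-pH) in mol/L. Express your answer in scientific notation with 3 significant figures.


Step 1: [H+] = 10^(-pH)
Step 2: [H+] = 10^(-4.43)
Step 3: [H+] = 3.72e-05 mol/L

3.72e-05


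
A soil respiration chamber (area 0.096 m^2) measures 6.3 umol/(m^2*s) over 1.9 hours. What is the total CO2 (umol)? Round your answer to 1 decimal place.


Step 1: Convert time to seconds: 1.9 hr * 3600 = 6840.0 s
Step 2: Total = flux * area * time_s
Step 3: Total = 6.3 * 0.096 * 6840.0
Step 4: Total = 4136.8 umol

4136.8


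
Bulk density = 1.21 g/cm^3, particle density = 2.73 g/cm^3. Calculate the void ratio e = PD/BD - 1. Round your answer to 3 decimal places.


Step 1: e = PD / BD - 1
Step 2: e = 2.73 / 1.21 - 1
Step 3: e = 2.2562 - 1
Step 4: e = 1.256

1.256


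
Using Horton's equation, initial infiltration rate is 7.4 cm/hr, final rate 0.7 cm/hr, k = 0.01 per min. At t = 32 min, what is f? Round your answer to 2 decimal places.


Step 1: f = fc + (f0 - fc) * exp(-k * t)
Step 2: exp(-0.01 * 32) = 0.726149
Step 3: f = 0.7 + (7.4 - 0.7) * 0.726149
Step 4: f = 0.7 + 6.7 * 0.726149
Step 5: f = 5.57 cm/hr

5.57


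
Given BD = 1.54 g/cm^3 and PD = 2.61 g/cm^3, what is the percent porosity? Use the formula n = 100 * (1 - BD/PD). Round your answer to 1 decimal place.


Step 1: Formula: n = 100 * (1 - BD / PD)
Step 2: n = 100 * (1 - 1.54 / 2.61)
Step 3: n = 100 * (1 - 0.59004)
Step 4: n = 41.0%

41.0


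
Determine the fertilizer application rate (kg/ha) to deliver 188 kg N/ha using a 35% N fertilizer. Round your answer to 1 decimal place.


Step 1: Fertilizer rate = target N / (N content / 100)
Step 2: Rate = 188 / (35 / 100)
Step 3: Rate = 188 / 0.35
Step 4: Rate = 537.1 kg/ha

537.1


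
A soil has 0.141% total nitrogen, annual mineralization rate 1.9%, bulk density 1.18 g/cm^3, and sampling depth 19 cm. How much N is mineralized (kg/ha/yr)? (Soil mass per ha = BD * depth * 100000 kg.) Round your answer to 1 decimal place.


Step 1: Soil mass per ha = BD * depth * 100000 = 1.18 * 19 * 100000 = 2242000 kg
Step 2: Total N pool = soil mass * N%/100 = 2242000 * 0.141/100 = 3161.22 kg/ha
Step 3: N mineralized = N pool * rate%/100 = 3161.22 * 1.9/100 = 60.1 kg/ha/yr

60.1


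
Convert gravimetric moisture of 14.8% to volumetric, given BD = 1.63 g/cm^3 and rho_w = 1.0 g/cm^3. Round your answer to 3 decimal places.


Step 1: theta = (w / 100) * BD / rho_w
Step 2: theta = (14.8 / 100) * 1.63 / 1.0
Step 3: theta = 0.148 * 1.63
Step 4: theta = 0.241

0.241


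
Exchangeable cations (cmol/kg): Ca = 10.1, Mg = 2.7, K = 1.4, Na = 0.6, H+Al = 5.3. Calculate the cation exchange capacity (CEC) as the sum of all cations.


Step 1: CEC = Ca + Mg + K + Na + (H+Al)
Step 2: CEC = 10.1 + 2.7 + 1.4 + 0.6 + 5.3
Step 3: CEC = 20.1 cmol/kg

20.1


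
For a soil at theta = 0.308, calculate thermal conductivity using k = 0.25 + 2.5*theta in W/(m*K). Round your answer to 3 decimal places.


Step 1: k = 0.25 + 2.5 * theta
Step 2: k = 0.25 + 2.5 * 0.308
Step 3: k = 0.25 + 0.77
Step 4: k = 1.02 W/(m*K)

1.02


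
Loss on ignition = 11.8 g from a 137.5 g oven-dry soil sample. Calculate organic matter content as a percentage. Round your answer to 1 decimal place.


Step 1: OM% = 100 * LOI / sample mass
Step 2: OM = 100 * 11.8 / 137.5
Step 3: OM = 8.6%

8.6


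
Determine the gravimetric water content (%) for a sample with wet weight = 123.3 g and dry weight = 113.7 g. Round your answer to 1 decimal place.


Step 1: Water mass = wet - dry = 123.3 - 113.7 = 9.6 g
Step 2: w = 100 * water mass / dry mass
Step 3: w = 100 * 9.6 / 113.7 = 8.4%

8.4


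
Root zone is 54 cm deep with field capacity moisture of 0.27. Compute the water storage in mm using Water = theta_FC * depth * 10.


Step 1: Water (mm) = theta_FC * depth (cm) * 10
Step 2: Water = 0.27 * 54 * 10
Step 3: Water = 145.8 mm

145.8


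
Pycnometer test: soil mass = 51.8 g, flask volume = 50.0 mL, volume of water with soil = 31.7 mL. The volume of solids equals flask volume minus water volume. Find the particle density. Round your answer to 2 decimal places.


Step 1: Volume of solids = flask volume - water volume with soil
Step 2: V_solids = 50.0 - 31.7 = 18.3 mL
Step 3: Particle density = mass / V_solids = 51.8 / 18.3 = 2.83 g/cm^3

2.83


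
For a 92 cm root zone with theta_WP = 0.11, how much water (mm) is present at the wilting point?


Step 1: Water (mm) = theta_WP * depth * 10
Step 2: Water = 0.11 * 92 * 10
Step 3: Water = 101.2 mm

101.2


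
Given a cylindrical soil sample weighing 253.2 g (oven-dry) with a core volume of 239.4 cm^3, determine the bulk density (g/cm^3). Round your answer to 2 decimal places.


Step 1: Identify the formula: BD = dry mass / volume
Step 2: Substitute values: BD = 253.2 / 239.4
Step 3: BD = 1.06 g/cm^3

1.06


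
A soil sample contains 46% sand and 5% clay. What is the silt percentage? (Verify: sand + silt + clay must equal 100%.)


Step 1: sand + silt + clay = 100%
Step 2: silt = 100 - sand - clay
Step 3: silt = 100 - 46 - 5
Step 4: silt = 49%

49


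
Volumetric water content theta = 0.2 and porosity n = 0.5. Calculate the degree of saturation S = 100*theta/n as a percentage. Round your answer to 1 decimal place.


Step 1: S = 100 * theta_v / n
Step 2: S = 100 * 0.2 / 0.5
Step 3: S = 40.0%

40.0


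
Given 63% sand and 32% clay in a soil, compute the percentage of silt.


Step 1: sand + silt + clay = 100%
Step 2: silt = 100 - sand - clay
Step 3: silt = 100 - 63 - 32
Step 4: silt = 5%

5


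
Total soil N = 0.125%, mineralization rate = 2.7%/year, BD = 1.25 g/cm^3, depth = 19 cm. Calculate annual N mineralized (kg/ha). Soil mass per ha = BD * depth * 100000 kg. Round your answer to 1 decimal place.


Step 1: Soil mass per ha = BD * depth * 100000 = 1.25 * 19 * 100000 = 2375000 kg
Step 2: Total N pool = soil mass * N%/100 = 2375000 * 0.125/100 = 2968.75 kg/ha
Step 3: N mineralized = N pool * rate%/100 = 2968.75 * 2.7/100 = 80.2 kg/ha/yr

80.2


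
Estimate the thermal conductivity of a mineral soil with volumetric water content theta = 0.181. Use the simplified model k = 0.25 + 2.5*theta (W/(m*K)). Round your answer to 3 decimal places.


Step 1: k = 0.25 + 2.5 * theta
Step 2: k = 0.25 + 2.5 * 0.181
Step 3: k = 0.25 + 0.453
Step 4: k = 0.703 W/(m*K)

0.703


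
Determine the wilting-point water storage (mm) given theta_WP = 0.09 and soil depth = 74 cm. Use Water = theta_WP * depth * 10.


Step 1: Water (mm) = theta_WP * depth * 10
Step 2: Water = 0.09 * 74 * 10
Step 3: Water = 66.6 mm

66.6


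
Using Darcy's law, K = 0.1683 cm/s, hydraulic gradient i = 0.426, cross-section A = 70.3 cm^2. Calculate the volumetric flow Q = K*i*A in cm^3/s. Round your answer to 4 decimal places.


Step 1: Apply Darcy's law: Q = K * i * A
Step 2: Q = 0.1683 * 0.426 * 70.3
Step 3: Q = 5.0402 cm^3/s

5.0402


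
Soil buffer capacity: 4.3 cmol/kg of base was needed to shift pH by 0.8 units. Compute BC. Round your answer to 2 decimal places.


Step 1: BC = change in base / change in pH
Step 2: BC = 4.3 / 0.8
Step 3: BC = 5.38 cmol/(kg*pH unit)

5.38


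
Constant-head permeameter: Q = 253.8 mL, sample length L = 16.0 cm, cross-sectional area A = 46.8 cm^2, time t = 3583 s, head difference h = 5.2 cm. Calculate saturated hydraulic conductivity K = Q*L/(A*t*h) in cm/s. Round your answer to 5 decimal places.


Step 1: K = Q * L / (A * t * h)
Step 2: Numerator = 253.8 * 16.0 = 4060.8
Step 3: Denominator = 46.8 * 3583 * 5.2 = 871958.88
Step 4: K = 4060.8 / 871958.88 = 0.00466 cm/s

0.00466


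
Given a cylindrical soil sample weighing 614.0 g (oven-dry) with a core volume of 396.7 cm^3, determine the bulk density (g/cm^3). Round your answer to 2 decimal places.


Step 1: Identify the formula: BD = dry mass / volume
Step 2: Substitute values: BD = 614.0 / 396.7
Step 3: BD = 1.55 g/cm^3

1.55


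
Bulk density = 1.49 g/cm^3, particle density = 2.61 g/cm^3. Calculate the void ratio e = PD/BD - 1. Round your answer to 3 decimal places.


Step 1: e = PD / BD - 1
Step 2: e = 2.61 / 1.49 - 1
Step 3: e = 1.75168 - 1
Step 4: e = 0.752

0.752


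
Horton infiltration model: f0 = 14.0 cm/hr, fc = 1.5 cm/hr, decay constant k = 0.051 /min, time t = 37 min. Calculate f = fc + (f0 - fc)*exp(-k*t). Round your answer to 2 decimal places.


Step 1: f = fc + (f0 - fc) * exp(-k * t)
Step 2: exp(-0.051 * 37) = 0.151526
Step 3: f = 1.5 + (14.0 - 1.5) * 0.151526
Step 4: f = 1.5 + 12.5 * 0.151526
Step 5: f = 3.39 cm/hr

3.39


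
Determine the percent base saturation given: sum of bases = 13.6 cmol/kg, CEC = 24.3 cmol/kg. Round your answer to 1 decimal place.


Step 1: BS = 100 * (sum of bases) / CEC
Step 2: BS = 100 * 13.6 / 24.3
Step 3: BS = 56.0%

56.0


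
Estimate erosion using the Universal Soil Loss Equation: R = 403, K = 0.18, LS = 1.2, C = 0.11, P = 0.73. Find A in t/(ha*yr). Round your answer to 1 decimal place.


Step 1: A = R * K * LS * C * P
Step 2: R * K = 403 * 0.18 = 72.54
Step 3: (R*K) * LS = 72.54 * 1.2 = 87.048
Step 4: * C * P = 87.048 * 0.11 * 0.73 = 7.0
Step 5: A = 7.0 t/(ha*yr)

7.0


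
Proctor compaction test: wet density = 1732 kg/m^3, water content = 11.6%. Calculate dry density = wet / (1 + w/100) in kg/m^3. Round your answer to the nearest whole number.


Step 1: Dry density = wet density / (1 + w/100)
Step 2: Dry density = 1732 / (1 + 11.6/100)
Step 3: Dry density = 1732 / 1.116
Step 4: Dry density = 1552 kg/m^3

1552


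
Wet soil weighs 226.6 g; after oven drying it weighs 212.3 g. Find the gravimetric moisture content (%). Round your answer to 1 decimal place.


Step 1: Water mass = wet - dry = 226.6 - 212.3 = 14.3 g
Step 2: w = 100 * water mass / dry mass
Step 3: w = 100 * 14.3 / 212.3 = 6.7%

6.7


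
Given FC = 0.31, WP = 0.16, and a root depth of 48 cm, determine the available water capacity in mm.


Step 1: Available water = (FC - WP) * depth * 10
Step 2: AW = (0.31 - 0.16) * 48 * 10
Step 3: AW = 0.15 * 48 * 10
Step 4: AW = 72.0 mm

72.0


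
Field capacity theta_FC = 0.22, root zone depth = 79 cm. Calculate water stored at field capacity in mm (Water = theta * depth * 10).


Step 1: Water (mm) = theta_FC * depth (cm) * 10
Step 2: Water = 0.22 * 79 * 10
Step 3: Water = 173.8 mm

173.8


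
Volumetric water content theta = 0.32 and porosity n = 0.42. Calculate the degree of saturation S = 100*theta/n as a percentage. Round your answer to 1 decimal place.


Step 1: S = 100 * theta_v / n
Step 2: S = 100 * 0.32 / 0.42
Step 3: S = 76.2%

76.2


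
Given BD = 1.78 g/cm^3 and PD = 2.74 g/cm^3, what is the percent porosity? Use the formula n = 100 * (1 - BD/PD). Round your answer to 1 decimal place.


Step 1: Formula: n = 100 * (1 - BD / PD)
Step 2: n = 100 * (1 - 1.78 / 2.74)
Step 3: n = 100 * (1 - 0.64964)
Step 4: n = 35.0%

35.0


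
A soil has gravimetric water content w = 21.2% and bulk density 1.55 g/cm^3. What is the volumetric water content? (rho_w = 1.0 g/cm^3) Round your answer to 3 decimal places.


Step 1: theta = (w / 100) * BD / rho_w
Step 2: theta = (21.2 / 100) * 1.55 / 1.0
Step 3: theta = 0.212 * 1.55
Step 4: theta = 0.329

0.329


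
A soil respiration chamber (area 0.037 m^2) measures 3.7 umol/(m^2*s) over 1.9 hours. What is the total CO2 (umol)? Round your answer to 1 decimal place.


Step 1: Convert time to seconds: 1.9 hr * 3600 = 6840.0 s
Step 2: Total = flux * area * time_s
Step 3: Total = 3.7 * 0.037 * 6840.0
Step 4: Total = 936.4 umol

936.4


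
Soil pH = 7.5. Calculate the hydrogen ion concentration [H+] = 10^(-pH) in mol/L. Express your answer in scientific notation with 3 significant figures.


Step 1: [H+] = 10^(-pH)
Step 2: [H+] = 10^(-7.5)
Step 3: [H+] = 3.16e-08 mol/L

3.16e-08


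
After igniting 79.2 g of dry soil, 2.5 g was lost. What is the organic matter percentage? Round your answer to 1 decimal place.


Step 1: OM% = 100 * LOI / sample mass
Step 2: OM = 100 * 2.5 / 79.2
Step 3: OM = 3.2%

3.2


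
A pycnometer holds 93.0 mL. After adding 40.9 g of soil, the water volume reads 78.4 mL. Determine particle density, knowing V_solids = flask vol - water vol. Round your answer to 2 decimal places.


Step 1: Volume of solids = flask volume - water volume with soil
Step 2: V_solids = 93.0 - 78.4 = 14.6 mL
Step 3: Particle density = mass / V_solids = 40.9 / 14.6 = 2.8 g/cm^3

2.8


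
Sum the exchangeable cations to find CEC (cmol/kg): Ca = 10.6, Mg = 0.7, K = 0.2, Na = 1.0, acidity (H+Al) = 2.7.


Step 1: CEC = Ca + Mg + K + Na + (H+Al)
Step 2: CEC = 10.6 + 0.7 + 0.2 + 1.0 + 2.7
Step 3: CEC = 15.2 cmol/kg

15.2


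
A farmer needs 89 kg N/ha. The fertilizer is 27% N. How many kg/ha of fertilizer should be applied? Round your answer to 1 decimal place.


Step 1: Fertilizer rate = target N / (N content / 100)
Step 2: Rate = 89 / (27 / 100)
Step 3: Rate = 89 / 0.27
Step 4: Rate = 329.6 kg/ha

329.6


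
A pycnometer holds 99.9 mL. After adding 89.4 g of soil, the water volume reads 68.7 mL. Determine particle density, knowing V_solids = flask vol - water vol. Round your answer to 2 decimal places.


Step 1: Volume of solids = flask volume - water volume with soil
Step 2: V_solids = 99.9 - 68.7 = 31.2 mL
Step 3: Particle density = mass / V_solids = 89.4 / 31.2 = 2.87 g/cm^3

2.87


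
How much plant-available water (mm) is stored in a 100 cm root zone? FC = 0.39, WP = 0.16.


Step 1: Available water = (FC - WP) * depth * 10
Step 2: AW = (0.39 - 0.16) * 100 * 10
Step 3: AW = 0.23 * 100 * 10
Step 4: AW = 230.0 mm

230.0


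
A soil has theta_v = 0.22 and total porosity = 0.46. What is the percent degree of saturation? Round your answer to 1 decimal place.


Step 1: S = 100 * theta_v / n
Step 2: S = 100 * 0.22 / 0.46
Step 3: S = 47.8%

47.8


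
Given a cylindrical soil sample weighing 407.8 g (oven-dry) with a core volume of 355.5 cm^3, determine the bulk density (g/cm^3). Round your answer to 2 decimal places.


Step 1: Identify the formula: BD = dry mass / volume
Step 2: Substitute values: BD = 407.8 / 355.5
Step 3: BD = 1.15 g/cm^3

1.15


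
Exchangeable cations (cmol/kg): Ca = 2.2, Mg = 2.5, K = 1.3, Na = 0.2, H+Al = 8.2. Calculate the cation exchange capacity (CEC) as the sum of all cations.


Step 1: CEC = Ca + Mg + K + Na + (H+Al)
Step 2: CEC = 2.2 + 2.5 + 1.3 + 0.2 + 8.2
Step 3: CEC = 14.4 cmol/kg

14.4


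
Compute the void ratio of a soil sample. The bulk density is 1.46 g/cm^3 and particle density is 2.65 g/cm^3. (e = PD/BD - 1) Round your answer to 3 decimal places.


Step 1: e = PD / BD - 1
Step 2: e = 2.65 / 1.46 - 1
Step 3: e = 1.81507 - 1
Step 4: e = 0.815

0.815


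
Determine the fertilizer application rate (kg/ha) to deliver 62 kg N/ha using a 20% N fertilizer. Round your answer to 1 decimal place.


Step 1: Fertilizer rate = target N / (N content / 100)
Step 2: Rate = 62 / (20 / 100)
Step 3: Rate = 62 / 0.2
Step 4: Rate = 310.0 kg/ha

310.0


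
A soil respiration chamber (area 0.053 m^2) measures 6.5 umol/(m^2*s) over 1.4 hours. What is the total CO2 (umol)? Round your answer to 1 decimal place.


Step 1: Convert time to seconds: 1.4 hr * 3600 = 5040.0 s
Step 2: Total = flux * area * time_s
Step 3: Total = 6.5 * 0.053 * 5040.0
Step 4: Total = 1736.3 umol

1736.3


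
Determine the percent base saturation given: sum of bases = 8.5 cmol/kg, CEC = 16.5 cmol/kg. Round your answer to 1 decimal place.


Step 1: BS = 100 * (sum of bases) / CEC
Step 2: BS = 100 * 8.5 / 16.5
Step 3: BS = 51.5%

51.5


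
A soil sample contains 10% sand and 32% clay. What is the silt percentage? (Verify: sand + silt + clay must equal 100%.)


Step 1: sand + silt + clay = 100%
Step 2: silt = 100 - sand - clay
Step 3: silt = 100 - 10 - 32
Step 4: silt = 58%

58


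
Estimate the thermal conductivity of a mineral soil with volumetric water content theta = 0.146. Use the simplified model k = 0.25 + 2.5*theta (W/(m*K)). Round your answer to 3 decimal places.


Step 1: k = 0.25 + 2.5 * theta
Step 2: k = 0.25 + 2.5 * 0.146
Step 3: k = 0.25 + 0.365
Step 4: k = 0.615 W/(m*K)

0.615


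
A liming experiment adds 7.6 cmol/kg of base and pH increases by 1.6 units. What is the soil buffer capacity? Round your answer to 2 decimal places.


Step 1: BC = change in base / change in pH
Step 2: BC = 7.6 / 1.6
Step 3: BC = 4.75 cmol/(kg*pH unit)

4.75


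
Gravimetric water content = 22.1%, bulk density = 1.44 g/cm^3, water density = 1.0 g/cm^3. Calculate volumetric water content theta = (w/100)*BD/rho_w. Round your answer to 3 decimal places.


Step 1: theta = (w / 100) * BD / rho_w
Step 2: theta = (22.1 / 100) * 1.44 / 1.0
Step 3: theta = 0.221 * 1.44
Step 4: theta = 0.318

0.318


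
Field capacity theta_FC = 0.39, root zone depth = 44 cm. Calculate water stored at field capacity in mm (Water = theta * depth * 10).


Step 1: Water (mm) = theta_FC * depth (cm) * 10
Step 2: Water = 0.39 * 44 * 10
Step 3: Water = 171.6 mm

171.6


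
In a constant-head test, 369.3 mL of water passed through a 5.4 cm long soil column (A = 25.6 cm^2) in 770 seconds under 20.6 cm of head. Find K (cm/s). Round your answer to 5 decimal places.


Step 1: K = Q * L / (A * t * h)
Step 2: Numerator = 369.3 * 5.4 = 1994.22
Step 3: Denominator = 25.6 * 770 * 20.6 = 406067.2
Step 4: K = 1994.22 / 406067.2 = 0.00491 cm/s

0.00491


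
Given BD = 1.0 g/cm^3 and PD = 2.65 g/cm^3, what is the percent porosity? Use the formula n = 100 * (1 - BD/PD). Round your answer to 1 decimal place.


Step 1: Formula: n = 100 * (1 - BD / PD)
Step 2: n = 100 * (1 - 1.0 / 2.65)
Step 3: n = 100 * (1 - 0.37736)
Step 4: n = 62.3%

62.3


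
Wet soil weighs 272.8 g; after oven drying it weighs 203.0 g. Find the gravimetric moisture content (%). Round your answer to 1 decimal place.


Step 1: Water mass = wet - dry = 272.8 - 203.0 = 69.8 g
Step 2: w = 100 * water mass / dry mass
Step 3: w = 100 * 69.8 / 203.0 = 34.4%

34.4


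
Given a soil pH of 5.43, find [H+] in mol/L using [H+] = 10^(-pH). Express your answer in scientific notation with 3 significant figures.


Step 1: [H+] = 10^(-pH)
Step 2: [H+] = 10^(-5.43)
Step 3: [H+] = 3.72e-06 mol/L

3.72e-06


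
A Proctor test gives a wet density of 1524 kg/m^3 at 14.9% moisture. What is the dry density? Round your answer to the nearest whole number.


Step 1: Dry density = wet density / (1 + w/100)
Step 2: Dry density = 1524 / (1 + 14.9/100)
Step 3: Dry density = 1524 / 1.149
Step 4: Dry density = 1326 kg/m^3

1326


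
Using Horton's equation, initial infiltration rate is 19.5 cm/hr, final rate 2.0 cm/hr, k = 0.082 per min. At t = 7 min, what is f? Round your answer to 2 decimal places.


Step 1: f = fc + (f0 - fc) * exp(-k * t)
Step 2: exp(-0.082 * 7) = 0.563268
Step 3: f = 2.0 + (19.5 - 2.0) * 0.563268
Step 4: f = 2.0 + 17.5 * 0.563268
Step 5: f = 11.86 cm/hr

11.86


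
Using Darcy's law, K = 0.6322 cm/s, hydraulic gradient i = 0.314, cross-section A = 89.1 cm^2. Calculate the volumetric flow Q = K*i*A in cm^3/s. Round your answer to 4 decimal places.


Step 1: Apply Darcy's law: Q = K * i * A
Step 2: Q = 0.6322 * 0.314 * 89.1
Step 3: Q = 17.6873 cm^3/s

17.6873


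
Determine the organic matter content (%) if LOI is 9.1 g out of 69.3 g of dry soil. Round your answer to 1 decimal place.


Step 1: OM% = 100 * LOI / sample mass
Step 2: OM = 100 * 9.1 / 69.3
Step 3: OM = 13.1%

13.1


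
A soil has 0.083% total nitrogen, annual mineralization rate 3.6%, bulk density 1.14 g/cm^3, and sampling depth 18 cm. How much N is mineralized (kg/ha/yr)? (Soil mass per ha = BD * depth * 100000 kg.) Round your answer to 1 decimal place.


Step 1: Soil mass per ha = BD * depth * 100000 = 1.14 * 18 * 100000 = 2052000 kg
Step 2: Total N pool = soil mass * N%/100 = 2052000 * 0.083/100 = 1703.16 kg/ha
Step 3: N mineralized = N pool * rate%/100 = 1703.16 * 3.6/100 = 61.3 kg/ha/yr

61.3


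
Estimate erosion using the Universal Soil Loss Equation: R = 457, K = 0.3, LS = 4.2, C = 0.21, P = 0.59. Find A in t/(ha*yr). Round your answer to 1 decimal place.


Step 1: A = R * K * LS * C * P
Step 2: R * K = 457 * 0.3 = 137.1
Step 3: (R*K) * LS = 137.1 * 4.2 = 575.82
Step 4: * C * P = 575.82 * 0.21 * 0.59 = 71.3
Step 5: A = 71.3 t/(ha*yr)

71.3


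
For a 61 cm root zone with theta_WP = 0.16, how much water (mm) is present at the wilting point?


Step 1: Water (mm) = theta_WP * depth * 10
Step 2: Water = 0.16 * 61 * 10
Step 3: Water = 97.6 mm

97.6


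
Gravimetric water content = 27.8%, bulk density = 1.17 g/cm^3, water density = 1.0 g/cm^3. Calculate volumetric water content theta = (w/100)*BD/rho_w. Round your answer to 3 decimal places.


Step 1: theta = (w / 100) * BD / rho_w
Step 2: theta = (27.8 / 100) * 1.17 / 1.0
Step 3: theta = 0.278 * 1.17
Step 4: theta = 0.325

0.325


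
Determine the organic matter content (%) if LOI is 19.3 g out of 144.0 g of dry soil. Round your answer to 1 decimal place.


Step 1: OM% = 100 * LOI / sample mass
Step 2: OM = 100 * 19.3 / 144.0
Step 3: OM = 13.4%

13.4


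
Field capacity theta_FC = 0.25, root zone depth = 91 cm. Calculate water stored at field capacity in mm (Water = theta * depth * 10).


Step 1: Water (mm) = theta_FC * depth (cm) * 10
Step 2: Water = 0.25 * 91 * 10
Step 3: Water = 227.5 mm

227.5


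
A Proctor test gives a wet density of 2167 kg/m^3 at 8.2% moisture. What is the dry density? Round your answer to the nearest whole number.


Step 1: Dry density = wet density / (1 + w/100)
Step 2: Dry density = 2167 / (1 + 8.2/100)
Step 3: Dry density = 2167 / 1.082
Step 4: Dry density = 2003 kg/m^3

2003


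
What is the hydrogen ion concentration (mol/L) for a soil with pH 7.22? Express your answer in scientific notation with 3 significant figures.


Step 1: [H+] = 10^(-pH)
Step 2: [H+] = 10^(-7.22)
Step 3: [H+] = 6.03e-08 mol/L

6.03e-08


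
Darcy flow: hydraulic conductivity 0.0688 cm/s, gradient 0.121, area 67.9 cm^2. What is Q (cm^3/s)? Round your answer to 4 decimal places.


Step 1: Apply Darcy's law: Q = K * i * A
Step 2: Q = 0.0688 * 0.121 * 67.9
Step 3: Q = 0.5653 cm^3/s

0.5653


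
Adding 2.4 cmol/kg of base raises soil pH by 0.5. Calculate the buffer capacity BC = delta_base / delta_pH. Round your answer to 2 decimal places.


Step 1: BC = change in base / change in pH
Step 2: BC = 2.4 / 0.5
Step 3: BC = 4.8 cmol/(kg*pH unit)

4.8


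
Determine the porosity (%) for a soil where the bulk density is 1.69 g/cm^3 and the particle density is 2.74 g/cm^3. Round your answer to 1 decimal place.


Step 1: Formula: n = 100 * (1 - BD / PD)
Step 2: n = 100 * (1 - 1.69 / 2.74)
Step 3: n = 100 * (1 - 0.61679)
Step 4: n = 38.3%

38.3


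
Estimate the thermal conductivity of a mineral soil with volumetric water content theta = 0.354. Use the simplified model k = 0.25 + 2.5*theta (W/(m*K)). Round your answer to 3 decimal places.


Step 1: k = 0.25 + 2.5 * theta
Step 2: k = 0.25 + 2.5 * 0.354
Step 3: k = 0.25 + 0.885
Step 4: k = 1.135 W/(m*K)

1.135


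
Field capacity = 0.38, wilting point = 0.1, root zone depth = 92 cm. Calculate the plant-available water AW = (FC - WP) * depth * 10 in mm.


Step 1: Available water = (FC - WP) * depth * 10
Step 2: AW = (0.38 - 0.1) * 92 * 10
Step 3: AW = 0.28 * 92 * 10
Step 4: AW = 257.6 mm

257.6


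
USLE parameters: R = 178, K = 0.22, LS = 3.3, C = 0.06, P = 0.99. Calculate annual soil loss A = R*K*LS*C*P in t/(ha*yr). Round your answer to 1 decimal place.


Step 1: A = R * K * LS * C * P
Step 2: R * K = 178 * 0.22 = 39.16
Step 3: (R*K) * LS = 39.16 * 3.3 = 129.228
Step 4: * C * P = 129.228 * 0.06 * 0.99 = 7.7
Step 5: A = 7.7 t/(ha*yr)

7.7


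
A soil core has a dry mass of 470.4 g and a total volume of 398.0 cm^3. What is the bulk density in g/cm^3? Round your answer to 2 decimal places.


Step 1: Identify the formula: BD = dry mass / volume
Step 2: Substitute values: BD = 470.4 / 398.0
Step 3: BD = 1.18 g/cm^3

1.18


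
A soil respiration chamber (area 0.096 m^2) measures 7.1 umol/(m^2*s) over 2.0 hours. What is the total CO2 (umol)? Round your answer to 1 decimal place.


Step 1: Convert time to seconds: 2.0 hr * 3600 = 7200.0 s
Step 2: Total = flux * area * time_s
Step 3: Total = 7.1 * 0.096 * 7200.0
Step 4: Total = 4907.5 umol

4907.5


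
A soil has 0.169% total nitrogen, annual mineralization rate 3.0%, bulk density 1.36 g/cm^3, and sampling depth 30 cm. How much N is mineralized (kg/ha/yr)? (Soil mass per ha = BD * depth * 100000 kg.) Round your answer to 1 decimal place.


Step 1: Soil mass per ha = BD * depth * 100000 = 1.36 * 30 * 100000 = 4080000 kg
Step 2: Total N pool = soil mass * N%/100 = 4080000 * 0.169/100 = 6895.2 kg/ha
Step 3: N mineralized = N pool * rate%/100 = 6895.2 * 3.0/100 = 206.9 kg/ha/yr

206.9


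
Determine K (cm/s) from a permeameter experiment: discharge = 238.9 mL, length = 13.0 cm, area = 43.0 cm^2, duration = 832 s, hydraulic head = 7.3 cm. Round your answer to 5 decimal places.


Step 1: K = Q * L / (A * t * h)
Step 2: Numerator = 238.9 * 13.0 = 3105.7
Step 3: Denominator = 43.0 * 832 * 7.3 = 261164.8
Step 4: K = 3105.7 / 261164.8 = 0.01189 cm/s

0.01189


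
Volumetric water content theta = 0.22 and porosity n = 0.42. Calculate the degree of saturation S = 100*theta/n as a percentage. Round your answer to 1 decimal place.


Step 1: S = 100 * theta_v / n
Step 2: S = 100 * 0.22 / 0.42
Step 3: S = 52.4%

52.4


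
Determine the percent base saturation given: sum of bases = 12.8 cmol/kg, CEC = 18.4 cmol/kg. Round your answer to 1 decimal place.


Step 1: BS = 100 * (sum of bases) / CEC
Step 2: BS = 100 * 12.8 / 18.4
Step 3: BS = 69.6%

69.6


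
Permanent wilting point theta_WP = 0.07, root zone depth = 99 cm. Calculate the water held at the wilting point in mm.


Step 1: Water (mm) = theta_WP * depth * 10
Step 2: Water = 0.07 * 99 * 10
Step 3: Water = 69.3 mm

69.3


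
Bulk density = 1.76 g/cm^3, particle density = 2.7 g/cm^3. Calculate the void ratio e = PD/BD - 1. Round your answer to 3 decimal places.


Step 1: e = PD / BD - 1
Step 2: e = 2.7 / 1.76 - 1
Step 3: e = 1.53409 - 1
Step 4: e = 0.534

0.534


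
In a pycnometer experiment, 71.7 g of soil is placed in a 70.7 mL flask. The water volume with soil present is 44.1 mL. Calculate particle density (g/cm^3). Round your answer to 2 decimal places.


Step 1: Volume of solids = flask volume - water volume with soil
Step 2: V_solids = 70.7 - 44.1 = 26.6 mL
Step 3: Particle density = mass / V_solids = 71.7 / 26.6 = 2.7 g/cm^3

2.7


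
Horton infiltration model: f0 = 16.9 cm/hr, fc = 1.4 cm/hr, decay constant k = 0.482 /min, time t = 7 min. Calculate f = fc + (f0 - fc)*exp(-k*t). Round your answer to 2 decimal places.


Step 1: f = fc + (f0 - fc) * exp(-k * t)
Step 2: exp(-0.482 * 7) = 0.034252
Step 3: f = 1.4 + (16.9 - 1.4) * 0.034252
Step 4: f = 1.4 + 15.5 * 0.034252
Step 5: f = 1.93 cm/hr

1.93


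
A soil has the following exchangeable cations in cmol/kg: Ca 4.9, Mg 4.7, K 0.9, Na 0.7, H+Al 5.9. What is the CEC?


Step 1: CEC = Ca + Mg + K + Na + (H+Al)
Step 2: CEC = 4.9 + 4.7 + 0.9 + 0.7 + 5.9
Step 3: CEC = 17.1 cmol/kg

17.1


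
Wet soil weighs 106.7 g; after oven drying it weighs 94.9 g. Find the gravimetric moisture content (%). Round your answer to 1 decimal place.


Step 1: Water mass = wet - dry = 106.7 - 94.9 = 11.8 g
Step 2: w = 100 * water mass / dry mass
Step 3: w = 100 * 11.8 / 94.9 = 12.4%

12.4


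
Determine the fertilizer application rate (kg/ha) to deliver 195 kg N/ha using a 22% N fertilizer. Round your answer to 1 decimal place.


Step 1: Fertilizer rate = target N / (N content / 100)
Step 2: Rate = 195 / (22 / 100)
Step 3: Rate = 195 / 0.22
Step 4: Rate = 886.4 kg/ha

886.4


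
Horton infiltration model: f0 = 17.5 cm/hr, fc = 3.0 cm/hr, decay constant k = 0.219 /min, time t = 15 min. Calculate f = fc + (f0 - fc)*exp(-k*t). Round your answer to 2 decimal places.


Step 1: f = fc + (f0 - fc) * exp(-k * t)
Step 2: exp(-0.219 * 15) = 0.037441
Step 3: f = 3.0 + (17.5 - 3.0) * 0.037441
Step 4: f = 3.0 + 14.5 * 0.037441
Step 5: f = 3.54 cm/hr

3.54


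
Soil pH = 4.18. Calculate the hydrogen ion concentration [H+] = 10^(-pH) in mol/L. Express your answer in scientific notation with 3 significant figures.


Step 1: [H+] = 10^(-pH)
Step 2: [H+] = 10^(-4.18)
Step 3: [H+] = 6.61e-05 mol/L

6.61e-05


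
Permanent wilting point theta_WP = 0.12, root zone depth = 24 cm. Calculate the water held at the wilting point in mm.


Step 1: Water (mm) = theta_WP * depth * 10
Step 2: Water = 0.12 * 24 * 10
Step 3: Water = 28.8 mm

28.8


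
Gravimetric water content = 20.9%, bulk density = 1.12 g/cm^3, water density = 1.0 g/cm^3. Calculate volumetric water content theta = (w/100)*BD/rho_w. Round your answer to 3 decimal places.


Step 1: theta = (w / 100) * BD / rho_w
Step 2: theta = (20.9 / 100) * 1.12 / 1.0
Step 3: theta = 0.209 * 1.12
Step 4: theta = 0.234

0.234


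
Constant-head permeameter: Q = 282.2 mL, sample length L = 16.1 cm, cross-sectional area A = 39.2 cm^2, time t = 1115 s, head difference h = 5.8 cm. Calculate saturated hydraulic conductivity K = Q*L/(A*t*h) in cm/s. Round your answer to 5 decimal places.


Step 1: K = Q * L / (A * t * h)
Step 2: Numerator = 282.2 * 16.1 = 4543.42
Step 3: Denominator = 39.2 * 1115 * 5.8 = 253506.4
Step 4: K = 4543.42 / 253506.4 = 0.01792 cm/s

0.01792


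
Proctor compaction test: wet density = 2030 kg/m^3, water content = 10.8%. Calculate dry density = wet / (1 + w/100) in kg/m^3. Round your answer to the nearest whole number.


Step 1: Dry density = wet density / (1 + w/100)
Step 2: Dry density = 2030 / (1 + 10.8/100)
Step 3: Dry density = 2030 / 1.108
Step 4: Dry density = 1832 kg/m^3

1832
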